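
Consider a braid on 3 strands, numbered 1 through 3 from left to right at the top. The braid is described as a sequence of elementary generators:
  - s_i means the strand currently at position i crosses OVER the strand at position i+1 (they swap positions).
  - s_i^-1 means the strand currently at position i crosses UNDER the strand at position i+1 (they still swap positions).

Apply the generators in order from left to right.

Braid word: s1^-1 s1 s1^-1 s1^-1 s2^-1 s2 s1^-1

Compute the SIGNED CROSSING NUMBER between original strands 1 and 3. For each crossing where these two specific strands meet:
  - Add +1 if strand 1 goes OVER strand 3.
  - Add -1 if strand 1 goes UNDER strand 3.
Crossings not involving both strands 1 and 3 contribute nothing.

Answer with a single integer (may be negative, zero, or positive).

Gen 1: crossing 1x2. Both 1&3? no. Sum: 0
Gen 2: crossing 2x1. Both 1&3? no. Sum: 0
Gen 3: crossing 1x2. Both 1&3? no. Sum: 0
Gen 4: crossing 2x1. Both 1&3? no. Sum: 0
Gen 5: crossing 2x3. Both 1&3? no. Sum: 0
Gen 6: crossing 3x2. Both 1&3? no. Sum: 0
Gen 7: crossing 1x2. Both 1&3? no. Sum: 0

Answer: 0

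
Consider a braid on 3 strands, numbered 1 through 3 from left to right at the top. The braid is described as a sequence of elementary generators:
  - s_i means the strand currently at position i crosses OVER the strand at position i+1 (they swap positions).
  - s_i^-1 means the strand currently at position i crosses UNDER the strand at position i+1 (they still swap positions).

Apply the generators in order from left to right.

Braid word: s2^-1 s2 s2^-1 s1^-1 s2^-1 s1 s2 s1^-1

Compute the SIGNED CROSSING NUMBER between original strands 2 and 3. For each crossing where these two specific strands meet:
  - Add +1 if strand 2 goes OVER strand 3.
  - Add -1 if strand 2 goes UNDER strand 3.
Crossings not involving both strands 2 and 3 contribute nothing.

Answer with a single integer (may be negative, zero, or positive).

Answer: -4

Derivation:
Gen 1: 2 under 3. Both 2&3? yes. Contrib: -1. Sum: -1
Gen 2: 3 over 2. Both 2&3? yes. Contrib: -1. Sum: -2
Gen 3: 2 under 3. Both 2&3? yes. Contrib: -1. Sum: -3
Gen 4: crossing 1x3. Both 2&3? no. Sum: -3
Gen 5: crossing 1x2. Both 2&3? no. Sum: -3
Gen 6: 3 over 2. Both 2&3? yes. Contrib: -1. Sum: -4
Gen 7: crossing 3x1. Both 2&3? no. Sum: -4
Gen 8: crossing 2x1. Both 2&3? no. Sum: -4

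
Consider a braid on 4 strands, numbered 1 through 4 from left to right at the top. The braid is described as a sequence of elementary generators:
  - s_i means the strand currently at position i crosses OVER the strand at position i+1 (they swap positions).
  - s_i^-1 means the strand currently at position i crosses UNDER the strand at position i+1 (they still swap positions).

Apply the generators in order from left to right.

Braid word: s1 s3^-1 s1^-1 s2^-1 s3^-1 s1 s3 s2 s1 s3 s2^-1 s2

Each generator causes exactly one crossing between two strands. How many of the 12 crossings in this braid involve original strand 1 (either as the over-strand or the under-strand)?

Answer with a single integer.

Answer: 5

Derivation:
Gen 1: crossing 1x2. Involves strand 1? yes. Count so far: 1
Gen 2: crossing 3x4. Involves strand 1? no. Count so far: 1
Gen 3: crossing 2x1. Involves strand 1? yes. Count so far: 2
Gen 4: crossing 2x4. Involves strand 1? no. Count so far: 2
Gen 5: crossing 2x3. Involves strand 1? no. Count so far: 2
Gen 6: crossing 1x4. Involves strand 1? yes. Count so far: 3
Gen 7: crossing 3x2. Involves strand 1? no. Count so far: 3
Gen 8: crossing 1x2. Involves strand 1? yes. Count so far: 4
Gen 9: crossing 4x2. Involves strand 1? no. Count so far: 4
Gen 10: crossing 1x3. Involves strand 1? yes. Count so far: 5
Gen 11: crossing 4x3. Involves strand 1? no. Count so far: 5
Gen 12: crossing 3x4. Involves strand 1? no. Count so far: 5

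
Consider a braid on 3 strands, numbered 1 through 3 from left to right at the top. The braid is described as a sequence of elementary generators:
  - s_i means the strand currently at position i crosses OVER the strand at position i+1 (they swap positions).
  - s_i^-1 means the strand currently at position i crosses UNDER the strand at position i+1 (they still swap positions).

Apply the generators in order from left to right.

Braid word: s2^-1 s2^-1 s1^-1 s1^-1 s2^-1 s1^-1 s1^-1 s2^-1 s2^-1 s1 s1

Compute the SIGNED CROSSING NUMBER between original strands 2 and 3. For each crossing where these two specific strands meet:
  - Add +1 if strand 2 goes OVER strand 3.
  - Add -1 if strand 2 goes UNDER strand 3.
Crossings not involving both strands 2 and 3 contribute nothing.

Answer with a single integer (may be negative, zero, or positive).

Answer: -1

Derivation:
Gen 1: 2 under 3. Both 2&3? yes. Contrib: -1. Sum: -1
Gen 2: 3 under 2. Both 2&3? yes. Contrib: +1. Sum: 0
Gen 3: crossing 1x2. Both 2&3? no. Sum: 0
Gen 4: crossing 2x1. Both 2&3? no. Sum: 0
Gen 5: 2 under 3. Both 2&3? yes. Contrib: -1. Sum: -1
Gen 6: crossing 1x3. Both 2&3? no. Sum: -1
Gen 7: crossing 3x1. Both 2&3? no. Sum: -1
Gen 8: 3 under 2. Both 2&3? yes. Contrib: +1. Sum: 0
Gen 9: 2 under 3. Both 2&3? yes. Contrib: -1. Sum: -1
Gen 10: crossing 1x3. Both 2&3? no. Sum: -1
Gen 11: crossing 3x1. Both 2&3? no. Sum: -1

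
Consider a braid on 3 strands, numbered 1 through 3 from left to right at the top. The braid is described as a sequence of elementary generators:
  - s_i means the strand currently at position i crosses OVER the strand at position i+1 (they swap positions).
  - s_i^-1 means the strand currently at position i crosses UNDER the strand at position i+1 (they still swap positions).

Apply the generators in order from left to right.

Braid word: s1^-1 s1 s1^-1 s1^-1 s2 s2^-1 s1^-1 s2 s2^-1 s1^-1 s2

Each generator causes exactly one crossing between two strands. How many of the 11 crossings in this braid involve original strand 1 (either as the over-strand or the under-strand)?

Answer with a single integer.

Gen 1: crossing 1x2. Involves strand 1? yes. Count so far: 1
Gen 2: crossing 2x1. Involves strand 1? yes. Count so far: 2
Gen 3: crossing 1x2. Involves strand 1? yes. Count so far: 3
Gen 4: crossing 2x1. Involves strand 1? yes. Count so far: 4
Gen 5: crossing 2x3. Involves strand 1? no. Count so far: 4
Gen 6: crossing 3x2. Involves strand 1? no. Count so far: 4
Gen 7: crossing 1x2. Involves strand 1? yes. Count so far: 5
Gen 8: crossing 1x3. Involves strand 1? yes. Count so far: 6
Gen 9: crossing 3x1. Involves strand 1? yes. Count so far: 7
Gen 10: crossing 2x1. Involves strand 1? yes. Count so far: 8
Gen 11: crossing 2x3. Involves strand 1? no. Count so far: 8

Answer: 8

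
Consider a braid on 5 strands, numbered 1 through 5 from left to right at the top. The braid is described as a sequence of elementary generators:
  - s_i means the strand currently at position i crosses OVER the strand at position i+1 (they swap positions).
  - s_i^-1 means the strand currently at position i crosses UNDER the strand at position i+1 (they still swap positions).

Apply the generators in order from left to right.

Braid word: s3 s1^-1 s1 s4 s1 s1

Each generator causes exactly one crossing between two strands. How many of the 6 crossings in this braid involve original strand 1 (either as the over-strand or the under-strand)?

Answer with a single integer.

Gen 1: crossing 3x4. Involves strand 1? no. Count so far: 0
Gen 2: crossing 1x2. Involves strand 1? yes. Count so far: 1
Gen 3: crossing 2x1. Involves strand 1? yes. Count so far: 2
Gen 4: crossing 3x5. Involves strand 1? no. Count so far: 2
Gen 5: crossing 1x2. Involves strand 1? yes. Count so far: 3
Gen 6: crossing 2x1. Involves strand 1? yes. Count so far: 4

Answer: 4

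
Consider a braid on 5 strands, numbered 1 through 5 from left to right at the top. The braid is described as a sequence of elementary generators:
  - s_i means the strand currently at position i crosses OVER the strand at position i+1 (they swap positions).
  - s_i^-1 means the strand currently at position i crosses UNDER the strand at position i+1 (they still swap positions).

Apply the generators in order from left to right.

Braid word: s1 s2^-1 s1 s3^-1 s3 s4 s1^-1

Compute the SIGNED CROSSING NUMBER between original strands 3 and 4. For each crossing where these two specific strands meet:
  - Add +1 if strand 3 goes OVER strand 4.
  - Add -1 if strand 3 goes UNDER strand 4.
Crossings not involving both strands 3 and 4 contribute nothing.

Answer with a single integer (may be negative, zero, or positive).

Gen 1: crossing 1x2. Both 3&4? no. Sum: 0
Gen 2: crossing 1x3. Both 3&4? no. Sum: 0
Gen 3: crossing 2x3. Both 3&4? no. Sum: 0
Gen 4: crossing 1x4. Both 3&4? no. Sum: 0
Gen 5: crossing 4x1. Both 3&4? no. Sum: 0
Gen 6: crossing 4x5. Both 3&4? no. Sum: 0
Gen 7: crossing 3x2. Both 3&4? no. Sum: 0

Answer: 0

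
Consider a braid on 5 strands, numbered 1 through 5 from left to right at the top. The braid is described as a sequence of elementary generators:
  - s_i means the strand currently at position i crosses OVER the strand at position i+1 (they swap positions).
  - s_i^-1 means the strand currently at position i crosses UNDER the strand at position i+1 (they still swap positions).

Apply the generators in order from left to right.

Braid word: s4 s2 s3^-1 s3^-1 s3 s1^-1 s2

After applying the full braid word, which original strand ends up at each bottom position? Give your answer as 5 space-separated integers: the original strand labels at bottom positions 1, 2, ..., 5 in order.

Gen 1 (s4): strand 4 crosses over strand 5. Perm now: [1 2 3 5 4]
Gen 2 (s2): strand 2 crosses over strand 3. Perm now: [1 3 2 5 4]
Gen 3 (s3^-1): strand 2 crosses under strand 5. Perm now: [1 3 5 2 4]
Gen 4 (s3^-1): strand 5 crosses under strand 2. Perm now: [1 3 2 5 4]
Gen 5 (s3): strand 2 crosses over strand 5. Perm now: [1 3 5 2 4]
Gen 6 (s1^-1): strand 1 crosses under strand 3. Perm now: [3 1 5 2 4]
Gen 7 (s2): strand 1 crosses over strand 5. Perm now: [3 5 1 2 4]

Answer: 3 5 1 2 4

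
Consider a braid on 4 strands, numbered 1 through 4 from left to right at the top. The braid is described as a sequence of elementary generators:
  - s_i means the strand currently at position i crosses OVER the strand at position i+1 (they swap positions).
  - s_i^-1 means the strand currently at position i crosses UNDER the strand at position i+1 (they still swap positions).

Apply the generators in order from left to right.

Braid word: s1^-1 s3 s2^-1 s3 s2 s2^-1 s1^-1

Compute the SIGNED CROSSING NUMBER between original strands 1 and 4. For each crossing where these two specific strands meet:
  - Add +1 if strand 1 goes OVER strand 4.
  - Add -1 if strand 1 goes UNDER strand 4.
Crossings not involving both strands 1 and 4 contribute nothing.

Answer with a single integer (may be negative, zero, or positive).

Gen 1: crossing 1x2. Both 1&4? no. Sum: 0
Gen 2: crossing 3x4. Both 1&4? no. Sum: 0
Gen 3: 1 under 4. Both 1&4? yes. Contrib: -1. Sum: -1
Gen 4: crossing 1x3. Both 1&4? no. Sum: -1
Gen 5: crossing 4x3. Both 1&4? no. Sum: -1
Gen 6: crossing 3x4. Both 1&4? no. Sum: -1
Gen 7: crossing 2x4. Both 1&4? no. Sum: -1

Answer: -1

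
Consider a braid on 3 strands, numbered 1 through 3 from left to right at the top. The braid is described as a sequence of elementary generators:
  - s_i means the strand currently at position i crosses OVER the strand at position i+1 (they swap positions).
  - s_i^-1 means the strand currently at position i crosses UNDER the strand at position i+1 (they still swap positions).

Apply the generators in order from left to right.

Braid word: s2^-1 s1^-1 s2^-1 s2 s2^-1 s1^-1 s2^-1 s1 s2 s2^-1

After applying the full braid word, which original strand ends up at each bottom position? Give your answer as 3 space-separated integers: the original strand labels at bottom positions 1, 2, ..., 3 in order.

Gen 1 (s2^-1): strand 2 crosses under strand 3. Perm now: [1 3 2]
Gen 2 (s1^-1): strand 1 crosses under strand 3. Perm now: [3 1 2]
Gen 3 (s2^-1): strand 1 crosses under strand 2. Perm now: [3 2 1]
Gen 4 (s2): strand 2 crosses over strand 1. Perm now: [3 1 2]
Gen 5 (s2^-1): strand 1 crosses under strand 2. Perm now: [3 2 1]
Gen 6 (s1^-1): strand 3 crosses under strand 2. Perm now: [2 3 1]
Gen 7 (s2^-1): strand 3 crosses under strand 1. Perm now: [2 1 3]
Gen 8 (s1): strand 2 crosses over strand 1. Perm now: [1 2 3]
Gen 9 (s2): strand 2 crosses over strand 3. Perm now: [1 3 2]
Gen 10 (s2^-1): strand 3 crosses under strand 2. Perm now: [1 2 3]

Answer: 1 2 3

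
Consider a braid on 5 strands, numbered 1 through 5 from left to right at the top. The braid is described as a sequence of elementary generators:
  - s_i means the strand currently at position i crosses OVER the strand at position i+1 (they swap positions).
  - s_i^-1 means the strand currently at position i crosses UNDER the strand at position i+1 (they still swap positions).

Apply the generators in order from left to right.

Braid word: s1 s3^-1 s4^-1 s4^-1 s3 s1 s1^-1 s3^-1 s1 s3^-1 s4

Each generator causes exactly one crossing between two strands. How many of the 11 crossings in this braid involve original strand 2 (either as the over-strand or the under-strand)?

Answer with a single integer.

Gen 1: crossing 1x2. Involves strand 2? yes. Count so far: 1
Gen 2: crossing 3x4. Involves strand 2? no. Count so far: 1
Gen 3: crossing 3x5. Involves strand 2? no. Count so far: 1
Gen 4: crossing 5x3. Involves strand 2? no. Count so far: 1
Gen 5: crossing 4x3. Involves strand 2? no. Count so far: 1
Gen 6: crossing 2x1. Involves strand 2? yes. Count so far: 2
Gen 7: crossing 1x2. Involves strand 2? yes. Count so far: 3
Gen 8: crossing 3x4. Involves strand 2? no. Count so far: 3
Gen 9: crossing 2x1. Involves strand 2? yes. Count so far: 4
Gen 10: crossing 4x3. Involves strand 2? no. Count so far: 4
Gen 11: crossing 4x5. Involves strand 2? no. Count so far: 4

Answer: 4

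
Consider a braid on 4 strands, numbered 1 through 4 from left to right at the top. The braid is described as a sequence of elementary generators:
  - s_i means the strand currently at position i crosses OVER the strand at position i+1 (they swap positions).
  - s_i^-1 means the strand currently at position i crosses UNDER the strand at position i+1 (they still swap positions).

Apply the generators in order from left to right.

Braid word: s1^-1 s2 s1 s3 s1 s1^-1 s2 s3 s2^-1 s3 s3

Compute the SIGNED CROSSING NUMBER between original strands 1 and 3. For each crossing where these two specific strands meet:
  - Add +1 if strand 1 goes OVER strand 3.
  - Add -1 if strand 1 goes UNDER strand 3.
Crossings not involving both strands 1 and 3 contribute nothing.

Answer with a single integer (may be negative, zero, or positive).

Gen 1: crossing 1x2. Both 1&3? no. Sum: 0
Gen 2: 1 over 3. Both 1&3? yes. Contrib: +1. Sum: 1
Gen 3: crossing 2x3. Both 1&3? no. Sum: 1
Gen 4: crossing 1x4. Both 1&3? no. Sum: 1
Gen 5: crossing 3x2. Both 1&3? no. Sum: 1
Gen 6: crossing 2x3. Both 1&3? no. Sum: 1
Gen 7: crossing 2x4. Both 1&3? no. Sum: 1
Gen 8: crossing 2x1. Both 1&3? no. Sum: 1
Gen 9: crossing 4x1. Both 1&3? no. Sum: 1
Gen 10: crossing 4x2. Both 1&3? no. Sum: 1
Gen 11: crossing 2x4. Both 1&3? no. Sum: 1

Answer: 1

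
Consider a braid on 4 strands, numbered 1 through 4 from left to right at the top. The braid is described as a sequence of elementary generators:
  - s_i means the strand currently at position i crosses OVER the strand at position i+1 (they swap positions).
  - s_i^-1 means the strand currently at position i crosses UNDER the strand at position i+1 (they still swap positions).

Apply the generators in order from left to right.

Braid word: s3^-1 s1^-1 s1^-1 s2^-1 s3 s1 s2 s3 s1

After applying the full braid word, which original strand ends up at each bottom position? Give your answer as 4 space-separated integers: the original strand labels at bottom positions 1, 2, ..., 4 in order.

Gen 1 (s3^-1): strand 3 crosses under strand 4. Perm now: [1 2 4 3]
Gen 2 (s1^-1): strand 1 crosses under strand 2. Perm now: [2 1 4 3]
Gen 3 (s1^-1): strand 2 crosses under strand 1. Perm now: [1 2 4 3]
Gen 4 (s2^-1): strand 2 crosses under strand 4. Perm now: [1 4 2 3]
Gen 5 (s3): strand 2 crosses over strand 3. Perm now: [1 4 3 2]
Gen 6 (s1): strand 1 crosses over strand 4. Perm now: [4 1 3 2]
Gen 7 (s2): strand 1 crosses over strand 3. Perm now: [4 3 1 2]
Gen 8 (s3): strand 1 crosses over strand 2. Perm now: [4 3 2 1]
Gen 9 (s1): strand 4 crosses over strand 3. Perm now: [3 4 2 1]

Answer: 3 4 2 1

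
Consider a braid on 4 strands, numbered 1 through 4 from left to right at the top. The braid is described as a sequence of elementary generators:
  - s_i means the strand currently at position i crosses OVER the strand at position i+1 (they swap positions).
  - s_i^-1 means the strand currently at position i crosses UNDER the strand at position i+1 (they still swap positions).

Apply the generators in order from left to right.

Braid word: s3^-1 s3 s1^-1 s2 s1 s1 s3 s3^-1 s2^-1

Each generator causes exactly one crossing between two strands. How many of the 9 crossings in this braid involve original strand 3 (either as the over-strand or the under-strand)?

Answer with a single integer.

Gen 1: crossing 3x4. Involves strand 3? yes. Count so far: 1
Gen 2: crossing 4x3. Involves strand 3? yes. Count so far: 2
Gen 3: crossing 1x2. Involves strand 3? no. Count so far: 2
Gen 4: crossing 1x3. Involves strand 3? yes. Count so far: 3
Gen 5: crossing 2x3. Involves strand 3? yes. Count so far: 4
Gen 6: crossing 3x2. Involves strand 3? yes. Count so far: 5
Gen 7: crossing 1x4. Involves strand 3? no. Count so far: 5
Gen 8: crossing 4x1. Involves strand 3? no. Count so far: 5
Gen 9: crossing 3x1. Involves strand 3? yes. Count so far: 6

Answer: 6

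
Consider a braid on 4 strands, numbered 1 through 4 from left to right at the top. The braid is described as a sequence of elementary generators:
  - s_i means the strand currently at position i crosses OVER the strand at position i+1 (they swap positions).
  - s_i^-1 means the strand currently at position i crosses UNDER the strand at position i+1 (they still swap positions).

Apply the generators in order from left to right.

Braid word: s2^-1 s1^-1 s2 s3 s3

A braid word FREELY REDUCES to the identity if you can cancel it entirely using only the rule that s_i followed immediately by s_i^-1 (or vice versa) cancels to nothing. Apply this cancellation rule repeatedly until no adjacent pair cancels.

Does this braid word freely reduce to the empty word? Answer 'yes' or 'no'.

Gen 1 (s2^-1): push. Stack: [s2^-1]
Gen 2 (s1^-1): push. Stack: [s2^-1 s1^-1]
Gen 3 (s2): push. Stack: [s2^-1 s1^-1 s2]
Gen 4 (s3): push. Stack: [s2^-1 s1^-1 s2 s3]
Gen 5 (s3): push. Stack: [s2^-1 s1^-1 s2 s3 s3]
Reduced word: s2^-1 s1^-1 s2 s3 s3

Answer: no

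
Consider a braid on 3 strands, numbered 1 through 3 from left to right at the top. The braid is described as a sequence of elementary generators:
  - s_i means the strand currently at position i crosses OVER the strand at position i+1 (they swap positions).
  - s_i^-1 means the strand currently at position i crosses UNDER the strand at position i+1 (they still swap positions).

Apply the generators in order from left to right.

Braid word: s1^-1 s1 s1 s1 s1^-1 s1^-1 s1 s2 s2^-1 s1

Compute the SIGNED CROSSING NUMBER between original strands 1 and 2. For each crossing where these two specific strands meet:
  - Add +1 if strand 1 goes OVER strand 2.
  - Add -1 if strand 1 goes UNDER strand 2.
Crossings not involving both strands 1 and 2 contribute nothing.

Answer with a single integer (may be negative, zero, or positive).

Gen 1: 1 under 2. Both 1&2? yes. Contrib: -1. Sum: -1
Gen 2: 2 over 1. Both 1&2? yes. Contrib: -1. Sum: -2
Gen 3: 1 over 2. Both 1&2? yes. Contrib: +1. Sum: -1
Gen 4: 2 over 1. Both 1&2? yes. Contrib: -1. Sum: -2
Gen 5: 1 under 2. Both 1&2? yes. Contrib: -1. Sum: -3
Gen 6: 2 under 1. Both 1&2? yes. Contrib: +1. Sum: -2
Gen 7: 1 over 2. Both 1&2? yes. Contrib: +1. Sum: -1
Gen 8: crossing 1x3. Both 1&2? no. Sum: -1
Gen 9: crossing 3x1. Both 1&2? no. Sum: -1
Gen 10: 2 over 1. Both 1&2? yes. Contrib: -1. Sum: -2

Answer: -2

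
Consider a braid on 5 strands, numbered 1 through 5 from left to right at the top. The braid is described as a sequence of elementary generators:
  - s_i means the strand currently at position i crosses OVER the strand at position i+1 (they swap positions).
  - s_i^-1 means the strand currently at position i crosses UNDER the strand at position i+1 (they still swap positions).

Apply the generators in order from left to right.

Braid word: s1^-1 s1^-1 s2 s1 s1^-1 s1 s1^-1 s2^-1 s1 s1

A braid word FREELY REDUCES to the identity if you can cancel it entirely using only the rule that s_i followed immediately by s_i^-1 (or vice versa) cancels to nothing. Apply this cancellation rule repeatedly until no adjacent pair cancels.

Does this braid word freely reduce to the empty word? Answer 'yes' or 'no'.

Answer: yes

Derivation:
Gen 1 (s1^-1): push. Stack: [s1^-1]
Gen 2 (s1^-1): push. Stack: [s1^-1 s1^-1]
Gen 3 (s2): push. Stack: [s1^-1 s1^-1 s2]
Gen 4 (s1): push. Stack: [s1^-1 s1^-1 s2 s1]
Gen 5 (s1^-1): cancels prior s1. Stack: [s1^-1 s1^-1 s2]
Gen 6 (s1): push. Stack: [s1^-1 s1^-1 s2 s1]
Gen 7 (s1^-1): cancels prior s1. Stack: [s1^-1 s1^-1 s2]
Gen 8 (s2^-1): cancels prior s2. Stack: [s1^-1 s1^-1]
Gen 9 (s1): cancels prior s1^-1. Stack: [s1^-1]
Gen 10 (s1): cancels prior s1^-1. Stack: []
Reduced word: (empty)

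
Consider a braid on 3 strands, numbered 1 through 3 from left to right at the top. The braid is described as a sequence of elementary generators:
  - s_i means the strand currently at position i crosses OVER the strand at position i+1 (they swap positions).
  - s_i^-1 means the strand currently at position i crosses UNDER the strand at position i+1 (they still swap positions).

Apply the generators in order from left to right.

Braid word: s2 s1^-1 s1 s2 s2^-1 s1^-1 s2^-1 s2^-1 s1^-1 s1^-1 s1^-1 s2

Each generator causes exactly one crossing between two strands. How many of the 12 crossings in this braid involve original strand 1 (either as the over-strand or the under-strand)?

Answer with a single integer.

Answer: 8

Derivation:
Gen 1: crossing 2x3. Involves strand 1? no. Count so far: 0
Gen 2: crossing 1x3. Involves strand 1? yes. Count so far: 1
Gen 3: crossing 3x1. Involves strand 1? yes. Count so far: 2
Gen 4: crossing 3x2. Involves strand 1? no. Count so far: 2
Gen 5: crossing 2x3. Involves strand 1? no. Count so far: 2
Gen 6: crossing 1x3. Involves strand 1? yes. Count so far: 3
Gen 7: crossing 1x2. Involves strand 1? yes. Count so far: 4
Gen 8: crossing 2x1. Involves strand 1? yes. Count so far: 5
Gen 9: crossing 3x1. Involves strand 1? yes. Count so far: 6
Gen 10: crossing 1x3. Involves strand 1? yes. Count so far: 7
Gen 11: crossing 3x1. Involves strand 1? yes. Count so far: 8
Gen 12: crossing 3x2. Involves strand 1? no. Count so far: 8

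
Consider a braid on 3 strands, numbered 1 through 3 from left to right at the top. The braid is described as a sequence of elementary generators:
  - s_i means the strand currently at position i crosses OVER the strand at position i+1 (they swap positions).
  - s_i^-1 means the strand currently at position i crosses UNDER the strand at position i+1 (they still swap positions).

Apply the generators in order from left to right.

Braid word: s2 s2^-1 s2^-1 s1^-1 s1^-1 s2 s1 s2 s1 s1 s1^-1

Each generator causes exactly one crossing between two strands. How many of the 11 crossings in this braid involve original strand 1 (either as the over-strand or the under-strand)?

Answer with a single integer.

Answer: 4

Derivation:
Gen 1: crossing 2x3. Involves strand 1? no. Count so far: 0
Gen 2: crossing 3x2. Involves strand 1? no. Count so far: 0
Gen 3: crossing 2x3. Involves strand 1? no. Count so far: 0
Gen 4: crossing 1x3. Involves strand 1? yes. Count so far: 1
Gen 5: crossing 3x1. Involves strand 1? yes. Count so far: 2
Gen 6: crossing 3x2. Involves strand 1? no. Count so far: 2
Gen 7: crossing 1x2. Involves strand 1? yes. Count so far: 3
Gen 8: crossing 1x3. Involves strand 1? yes. Count so far: 4
Gen 9: crossing 2x3. Involves strand 1? no. Count so far: 4
Gen 10: crossing 3x2. Involves strand 1? no. Count so far: 4
Gen 11: crossing 2x3. Involves strand 1? no. Count so far: 4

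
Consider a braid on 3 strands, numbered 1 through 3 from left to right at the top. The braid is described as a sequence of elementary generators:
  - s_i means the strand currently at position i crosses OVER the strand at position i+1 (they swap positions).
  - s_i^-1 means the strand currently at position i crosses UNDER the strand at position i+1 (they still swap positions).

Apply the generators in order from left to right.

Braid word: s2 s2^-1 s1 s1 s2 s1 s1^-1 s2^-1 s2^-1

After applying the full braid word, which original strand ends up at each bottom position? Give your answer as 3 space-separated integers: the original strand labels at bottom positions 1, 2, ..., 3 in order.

Gen 1 (s2): strand 2 crosses over strand 3. Perm now: [1 3 2]
Gen 2 (s2^-1): strand 3 crosses under strand 2. Perm now: [1 2 3]
Gen 3 (s1): strand 1 crosses over strand 2. Perm now: [2 1 3]
Gen 4 (s1): strand 2 crosses over strand 1. Perm now: [1 2 3]
Gen 5 (s2): strand 2 crosses over strand 3. Perm now: [1 3 2]
Gen 6 (s1): strand 1 crosses over strand 3. Perm now: [3 1 2]
Gen 7 (s1^-1): strand 3 crosses under strand 1. Perm now: [1 3 2]
Gen 8 (s2^-1): strand 3 crosses under strand 2. Perm now: [1 2 3]
Gen 9 (s2^-1): strand 2 crosses under strand 3. Perm now: [1 3 2]

Answer: 1 3 2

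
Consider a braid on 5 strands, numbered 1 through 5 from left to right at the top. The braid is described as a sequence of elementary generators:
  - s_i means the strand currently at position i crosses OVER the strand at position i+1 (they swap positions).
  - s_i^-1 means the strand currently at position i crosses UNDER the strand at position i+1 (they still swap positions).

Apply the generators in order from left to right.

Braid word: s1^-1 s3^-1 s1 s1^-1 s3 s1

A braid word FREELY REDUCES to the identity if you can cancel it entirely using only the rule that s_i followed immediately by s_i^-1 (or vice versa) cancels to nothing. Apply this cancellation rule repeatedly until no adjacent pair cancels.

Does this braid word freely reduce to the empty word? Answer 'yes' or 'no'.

Gen 1 (s1^-1): push. Stack: [s1^-1]
Gen 2 (s3^-1): push. Stack: [s1^-1 s3^-1]
Gen 3 (s1): push. Stack: [s1^-1 s3^-1 s1]
Gen 4 (s1^-1): cancels prior s1. Stack: [s1^-1 s3^-1]
Gen 5 (s3): cancels prior s3^-1. Stack: [s1^-1]
Gen 6 (s1): cancels prior s1^-1. Stack: []
Reduced word: (empty)

Answer: yes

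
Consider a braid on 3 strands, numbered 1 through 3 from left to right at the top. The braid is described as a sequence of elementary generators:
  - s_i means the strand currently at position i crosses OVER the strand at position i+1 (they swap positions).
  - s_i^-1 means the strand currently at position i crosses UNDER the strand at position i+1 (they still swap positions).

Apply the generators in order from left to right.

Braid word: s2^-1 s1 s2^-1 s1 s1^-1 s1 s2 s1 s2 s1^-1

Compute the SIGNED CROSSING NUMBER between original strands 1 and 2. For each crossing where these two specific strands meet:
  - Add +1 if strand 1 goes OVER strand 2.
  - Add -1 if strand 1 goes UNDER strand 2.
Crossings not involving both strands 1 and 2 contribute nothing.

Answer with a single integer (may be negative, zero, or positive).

Answer: -2

Derivation:
Gen 1: crossing 2x3. Both 1&2? no. Sum: 0
Gen 2: crossing 1x3. Both 1&2? no. Sum: 0
Gen 3: 1 under 2. Both 1&2? yes. Contrib: -1. Sum: -1
Gen 4: crossing 3x2. Both 1&2? no. Sum: -1
Gen 5: crossing 2x3. Both 1&2? no. Sum: -1
Gen 6: crossing 3x2. Both 1&2? no. Sum: -1
Gen 7: crossing 3x1. Both 1&2? no. Sum: -1
Gen 8: 2 over 1. Both 1&2? yes. Contrib: -1. Sum: -2
Gen 9: crossing 2x3. Both 1&2? no. Sum: -2
Gen 10: crossing 1x3. Both 1&2? no. Sum: -2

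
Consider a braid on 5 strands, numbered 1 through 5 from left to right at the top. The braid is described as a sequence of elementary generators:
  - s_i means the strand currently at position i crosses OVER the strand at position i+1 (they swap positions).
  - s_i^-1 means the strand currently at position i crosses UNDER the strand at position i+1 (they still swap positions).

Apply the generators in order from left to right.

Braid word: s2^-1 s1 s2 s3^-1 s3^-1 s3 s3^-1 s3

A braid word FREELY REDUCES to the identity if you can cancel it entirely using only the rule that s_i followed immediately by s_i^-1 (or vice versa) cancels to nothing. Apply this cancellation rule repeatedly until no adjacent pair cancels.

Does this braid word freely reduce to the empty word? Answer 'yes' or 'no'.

Answer: no

Derivation:
Gen 1 (s2^-1): push. Stack: [s2^-1]
Gen 2 (s1): push. Stack: [s2^-1 s1]
Gen 3 (s2): push. Stack: [s2^-1 s1 s2]
Gen 4 (s3^-1): push. Stack: [s2^-1 s1 s2 s3^-1]
Gen 5 (s3^-1): push. Stack: [s2^-1 s1 s2 s3^-1 s3^-1]
Gen 6 (s3): cancels prior s3^-1. Stack: [s2^-1 s1 s2 s3^-1]
Gen 7 (s3^-1): push. Stack: [s2^-1 s1 s2 s3^-1 s3^-1]
Gen 8 (s3): cancels prior s3^-1. Stack: [s2^-1 s1 s2 s3^-1]
Reduced word: s2^-1 s1 s2 s3^-1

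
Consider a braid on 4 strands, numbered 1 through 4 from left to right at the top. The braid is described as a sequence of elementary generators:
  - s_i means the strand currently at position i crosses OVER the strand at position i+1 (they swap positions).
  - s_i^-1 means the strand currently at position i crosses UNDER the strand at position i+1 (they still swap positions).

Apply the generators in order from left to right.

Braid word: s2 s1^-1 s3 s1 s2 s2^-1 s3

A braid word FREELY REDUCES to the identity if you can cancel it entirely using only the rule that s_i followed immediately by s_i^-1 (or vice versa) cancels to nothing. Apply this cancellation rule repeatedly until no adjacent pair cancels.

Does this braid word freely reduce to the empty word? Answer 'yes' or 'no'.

Gen 1 (s2): push. Stack: [s2]
Gen 2 (s1^-1): push. Stack: [s2 s1^-1]
Gen 3 (s3): push. Stack: [s2 s1^-1 s3]
Gen 4 (s1): push. Stack: [s2 s1^-1 s3 s1]
Gen 5 (s2): push. Stack: [s2 s1^-1 s3 s1 s2]
Gen 6 (s2^-1): cancels prior s2. Stack: [s2 s1^-1 s3 s1]
Gen 7 (s3): push. Stack: [s2 s1^-1 s3 s1 s3]
Reduced word: s2 s1^-1 s3 s1 s3

Answer: no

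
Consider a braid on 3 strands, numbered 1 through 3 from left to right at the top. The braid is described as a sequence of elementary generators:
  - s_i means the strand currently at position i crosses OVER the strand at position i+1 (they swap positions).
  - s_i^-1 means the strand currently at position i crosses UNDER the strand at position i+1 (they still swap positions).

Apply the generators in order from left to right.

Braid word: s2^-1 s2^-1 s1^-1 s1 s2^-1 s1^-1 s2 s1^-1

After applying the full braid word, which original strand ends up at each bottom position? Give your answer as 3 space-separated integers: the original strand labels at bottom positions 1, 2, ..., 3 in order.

Answer: 2 3 1

Derivation:
Gen 1 (s2^-1): strand 2 crosses under strand 3. Perm now: [1 3 2]
Gen 2 (s2^-1): strand 3 crosses under strand 2. Perm now: [1 2 3]
Gen 3 (s1^-1): strand 1 crosses under strand 2. Perm now: [2 1 3]
Gen 4 (s1): strand 2 crosses over strand 1. Perm now: [1 2 3]
Gen 5 (s2^-1): strand 2 crosses under strand 3. Perm now: [1 3 2]
Gen 6 (s1^-1): strand 1 crosses under strand 3. Perm now: [3 1 2]
Gen 7 (s2): strand 1 crosses over strand 2. Perm now: [3 2 1]
Gen 8 (s1^-1): strand 3 crosses under strand 2. Perm now: [2 3 1]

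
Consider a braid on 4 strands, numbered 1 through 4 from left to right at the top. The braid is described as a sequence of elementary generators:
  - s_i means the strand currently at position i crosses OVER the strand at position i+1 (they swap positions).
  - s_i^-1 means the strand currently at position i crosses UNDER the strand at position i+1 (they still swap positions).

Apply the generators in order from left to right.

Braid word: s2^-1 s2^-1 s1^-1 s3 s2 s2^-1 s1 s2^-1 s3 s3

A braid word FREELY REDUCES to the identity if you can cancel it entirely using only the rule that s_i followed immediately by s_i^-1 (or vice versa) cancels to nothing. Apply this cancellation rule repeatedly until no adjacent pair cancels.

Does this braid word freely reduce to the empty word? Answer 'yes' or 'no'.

Gen 1 (s2^-1): push. Stack: [s2^-1]
Gen 2 (s2^-1): push. Stack: [s2^-1 s2^-1]
Gen 3 (s1^-1): push. Stack: [s2^-1 s2^-1 s1^-1]
Gen 4 (s3): push. Stack: [s2^-1 s2^-1 s1^-1 s3]
Gen 5 (s2): push. Stack: [s2^-1 s2^-1 s1^-1 s3 s2]
Gen 6 (s2^-1): cancels prior s2. Stack: [s2^-1 s2^-1 s1^-1 s3]
Gen 7 (s1): push. Stack: [s2^-1 s2^-1 s1^-1 s3 s1]
Gen 8 (s2^-1): push. Stack: [s2^-1 s2^-1 s1^-1 s3 s1 s2^-1]
Gen 9 (s3): push. Stack: [s2^-1 s2^-1 s1^-1 s3 s1 s2^-1 s3]
Gen 10 (s3): push. Stack: [s2^-1 s2^-1 s1^-1 s3 s1 s2^-1 s3 s3]
Reduced word: s2^-1 s2^-1 s1^-1 s3 s1 s2^-1 s3 s3

Answer: no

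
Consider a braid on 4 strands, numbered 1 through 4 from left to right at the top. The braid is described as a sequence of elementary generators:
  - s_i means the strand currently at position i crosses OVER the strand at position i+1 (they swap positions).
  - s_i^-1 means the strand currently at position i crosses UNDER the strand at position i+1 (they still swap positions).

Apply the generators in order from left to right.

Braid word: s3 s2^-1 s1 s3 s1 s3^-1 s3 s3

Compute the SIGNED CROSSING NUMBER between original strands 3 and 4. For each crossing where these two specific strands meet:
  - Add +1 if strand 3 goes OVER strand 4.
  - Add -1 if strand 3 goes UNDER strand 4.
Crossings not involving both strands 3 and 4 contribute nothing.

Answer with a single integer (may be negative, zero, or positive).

Gen 1: 3 over 4. Both 3&4? yes. Contrib: +1. Sum: 1
Gen 2: crossing 2x4. Both 3&4? no. Sum: 1
Gen 3: crossing 1x4. Both 3&4? no. Sum: 1
Gen 4: crossing 2x3. Both 3&4? no. Sum: 1
Gen 5: crossing 4x1. Both 3&4? no. Sum: 1
Gen 6: crossing 3x2. Both 3&4? no. Sum: 1
Gen 7: crossing 2x3. Both 3&4? no. Sum: 1
Gen 8: crossing 3x2. Both 3&4? no. Sum: 1

Answer: 1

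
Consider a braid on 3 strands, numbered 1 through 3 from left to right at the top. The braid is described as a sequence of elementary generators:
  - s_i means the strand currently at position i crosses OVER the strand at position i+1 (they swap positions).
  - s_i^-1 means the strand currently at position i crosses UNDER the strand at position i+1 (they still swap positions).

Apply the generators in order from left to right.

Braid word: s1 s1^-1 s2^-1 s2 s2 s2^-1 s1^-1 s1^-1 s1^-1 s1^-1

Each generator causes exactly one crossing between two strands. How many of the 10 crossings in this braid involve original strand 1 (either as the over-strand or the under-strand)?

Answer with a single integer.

Gen 1: crossing 1x2. Involves strand 1? yes. Count so far: 1
Gen 2: crossing 2x1. Involves strand 1? yes. Count so far: 2
Gen 3: crossing 2x3. Involves strand 1? no. Count so far: 2
Gen 4: crossing 3x2. Involves strand 1? no. Count so far: 2
Gen 5: crossing 2x3. Involves strand 1? no. Count so far: 2
Gen 6: crossing 3x2. Involves strand 1? no. Count so far: 2
Gen 7: crossing 1x2. Involves strand 1? yes. Count so far: 3
Gen 8: crossing 2x1. Involves strand 1? yes. Count so far: 4
Gen 9: crossing 1x2. Involves strand 1? yes. Count so far: 5
Gen 10: crossing 2x1. Involves strand 1? yes. Count so far: 6

Answer: 6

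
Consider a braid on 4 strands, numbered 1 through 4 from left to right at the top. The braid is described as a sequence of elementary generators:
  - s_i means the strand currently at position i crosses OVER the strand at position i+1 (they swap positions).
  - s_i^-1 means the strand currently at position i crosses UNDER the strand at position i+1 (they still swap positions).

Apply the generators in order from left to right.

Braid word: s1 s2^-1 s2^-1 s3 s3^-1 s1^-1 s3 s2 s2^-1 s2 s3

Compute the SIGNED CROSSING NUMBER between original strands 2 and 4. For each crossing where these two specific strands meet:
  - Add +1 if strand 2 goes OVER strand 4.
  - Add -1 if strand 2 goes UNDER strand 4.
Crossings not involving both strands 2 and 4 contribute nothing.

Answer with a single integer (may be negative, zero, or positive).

Answer: 3

Derivation:
Gen 1: crossing 1x2. Both 2&4? no. Sum: 0
Gen 2: crossing 1x3. Both 2&4? no. Sum: 0
Gen 3: crossing 3x1. Both 2&4? no. Sum: 0
Gen 4: crossing 3x4. Both 2&4? no. Sum: 0
Gen 5: crossing 4x3. Both 2&4? no. Sum: 0
Gen 6: crossing 2x1. Both 2&4? no. Sum: 0
Gen 7: crossing 3x4. Both 2&4? no. Sum: 0
Gen 8: 2 over 4. Both 2&4? yes. Contrib: +1. Sum: 1
Gen 9: 4 under 2. Both 2&4? yes. Contrib: +1. Sum: 2
Gen 10: 2 over 4. Both 2&4? yes. Contrib: +1. Sum: 3
Gen 11: crossing 2x3. Both 2&4? no. Sum: 3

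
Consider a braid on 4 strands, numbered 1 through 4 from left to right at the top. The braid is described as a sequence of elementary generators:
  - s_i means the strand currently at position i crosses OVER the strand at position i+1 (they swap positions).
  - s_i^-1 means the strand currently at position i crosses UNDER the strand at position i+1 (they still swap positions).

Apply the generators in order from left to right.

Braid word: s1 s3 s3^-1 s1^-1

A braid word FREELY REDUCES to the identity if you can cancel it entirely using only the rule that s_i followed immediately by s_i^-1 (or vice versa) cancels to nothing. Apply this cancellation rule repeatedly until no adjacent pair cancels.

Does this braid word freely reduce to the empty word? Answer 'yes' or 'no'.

Gen 1 (s1): push. Stack: [s1]
Gen 2 (s3): push. Stack: [s1 s3]
Gen 3 (s3^-1): cancels prior s3. Stack: [s1]
Gen 4 (s1^-1): cancels prior s1. Stack: []
Reduced word: (empty)

Answer: yes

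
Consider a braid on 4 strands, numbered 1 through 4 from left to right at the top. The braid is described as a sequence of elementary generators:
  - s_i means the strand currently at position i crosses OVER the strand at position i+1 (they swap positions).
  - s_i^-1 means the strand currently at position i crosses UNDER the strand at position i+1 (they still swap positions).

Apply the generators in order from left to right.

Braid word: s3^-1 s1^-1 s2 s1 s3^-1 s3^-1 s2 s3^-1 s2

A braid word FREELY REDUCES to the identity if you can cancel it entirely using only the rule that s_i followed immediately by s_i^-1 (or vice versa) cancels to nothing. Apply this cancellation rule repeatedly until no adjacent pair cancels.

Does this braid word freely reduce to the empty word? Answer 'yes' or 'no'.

Gen 1 (s3^-1): push. Stack: [s3^-1]
Gen 2 (s1^-1): push. Stack: [s3^-1 s1^-1]
Gen 3 (s2): push. Stack: [s3^-1 s1^-1 s2]
Gen 4 (s1): push. Stack: [s3^-1 s1^-1 s2 s1]
Gen 5 (s3^-1): push. Stack: [s3^-1 s1^-1 s2 s1 s3^-1]
Gen 6 (s3^-1): push. Stack: [s3^-1 s1^-1 s2 s1 s3^-1 s3^-1]
Gen 7 (s2): push. Stack: [s3^-1 s1^-1 s2 s1 s3^-1 s3^-1 s2]
Gen 8 (s3^-1): push. Stack: [s3^-1 s1^-1 s2 s1 s3^-1 s3^-1 s2 s3^-1]
Gen 9 (s2): push. Stack: [s3^-1 s1^-1 s2 s1 s3^-1 s3^-1 s2 s3^-1 s2]
Reduced word: s3^-1 s1^-1 s2 s1 s3^-1 s3^-1 s2 s3^-1 s2

Answer: no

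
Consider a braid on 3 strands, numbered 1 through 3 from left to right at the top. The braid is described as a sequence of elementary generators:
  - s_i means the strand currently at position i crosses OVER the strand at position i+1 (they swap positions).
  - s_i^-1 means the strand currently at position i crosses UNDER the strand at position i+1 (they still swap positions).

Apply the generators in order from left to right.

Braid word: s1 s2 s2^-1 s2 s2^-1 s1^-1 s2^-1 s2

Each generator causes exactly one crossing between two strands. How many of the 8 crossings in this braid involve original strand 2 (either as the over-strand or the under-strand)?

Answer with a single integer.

Answer: 4

Derivation:
Gen 1: crossing 1x2. Involves strand 2? yes. Count so far: 1
Gen 2: crossing 1x3. Involves strand 2? no. Count so far: 1
Gen 3: crossing 3x1. Involves strand 2? no. Count so far: 1
Gen 4: crossing 1x3. Involves strand 2? no. Count so far: 1
Gen 5: crossing 3x1. Involves strand 2? no. Count so far: 1
Gen 6: crossing 2x1. Involves strand 2? yes. Count so far: 2
Gen 7: crossing 2x3. Involves strand 2? yes. Count so far: 3
Gen 8: crossing 3x2. Involves strand 2? yes. Count so far: 4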